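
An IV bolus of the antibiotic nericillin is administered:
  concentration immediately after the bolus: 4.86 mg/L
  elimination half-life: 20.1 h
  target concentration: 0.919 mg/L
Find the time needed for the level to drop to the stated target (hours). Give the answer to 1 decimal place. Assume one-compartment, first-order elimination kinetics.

48.3 h

k = ln2 / t½ = 0.693147 / 20.1 = 0.03448 h⁻¹
t = ln(C₀ / C) / k = ln(4.860 / 0.919) / 0.03448
  = ln(5.288) / 0.03448 = 1.665 / 0.03448 = 48.29 h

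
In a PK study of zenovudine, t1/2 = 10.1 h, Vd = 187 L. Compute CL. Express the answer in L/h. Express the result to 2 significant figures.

13 L/h

k = ln2 / t½ = 0.693147 / 10.1 = 0.06863 h⁻¹
CL = k × Vd = 0.06863 × 187 = 12.83 L/h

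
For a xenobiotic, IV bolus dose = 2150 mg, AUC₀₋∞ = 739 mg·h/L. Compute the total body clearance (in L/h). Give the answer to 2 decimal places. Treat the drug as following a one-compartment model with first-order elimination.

2.91 L/h

CL = Dose / AUC = 2150 / 739 = 2.909 L/h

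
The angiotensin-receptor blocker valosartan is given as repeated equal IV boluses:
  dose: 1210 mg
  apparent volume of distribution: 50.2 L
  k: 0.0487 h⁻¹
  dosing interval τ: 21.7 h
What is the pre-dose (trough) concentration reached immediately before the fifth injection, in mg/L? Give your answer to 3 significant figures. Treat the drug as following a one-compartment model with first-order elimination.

C₀ per dose = Dose / Vd = 1210 / 50.2 = 24.10 mg/L
Fraction remaining after one interval: r = e^(−kτ) = e^(−0.04870 × 21.7) = 0.3476
Before dose 5, 4 doses have been given (aged 1τ, 2τ, 3τ, 4τ).
C_trough = C₀ × (r + r² + … + r^4) = C₀ × r(1−r^4)/(1−r)
        = 24.10 × 0.3476 × (1 − 0.01460) / (1 − 0.3476) = 12.65 mg/L

12.7 mg/L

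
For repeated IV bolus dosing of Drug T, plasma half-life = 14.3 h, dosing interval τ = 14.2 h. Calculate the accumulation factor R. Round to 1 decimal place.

2.0

k = ln2 / t½ = 0.693147 / 14.3 = 0.04847 h⁻¹
e^(−kτ) = e^(−0.04847 × 14.2) = 0.5024
Accumulation ratio R = 1 / (1 − e^(−kτ)) = 1 / (1 − 0.5024) = 2.010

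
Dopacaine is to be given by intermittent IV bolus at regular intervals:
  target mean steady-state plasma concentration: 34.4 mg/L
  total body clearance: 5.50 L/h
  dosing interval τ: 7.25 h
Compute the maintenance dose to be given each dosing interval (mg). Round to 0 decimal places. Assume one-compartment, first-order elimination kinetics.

1372 mg

At steady state, Dose/τ = Css × CL.
Dose = Css × CL × τ = 34.4 × 5.500 × 7.25 = 1372 mg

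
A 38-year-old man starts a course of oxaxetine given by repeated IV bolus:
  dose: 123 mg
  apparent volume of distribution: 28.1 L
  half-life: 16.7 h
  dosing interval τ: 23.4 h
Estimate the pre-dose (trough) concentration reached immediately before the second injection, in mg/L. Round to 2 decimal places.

C₀ per dose = Dose / Vd = 123 / 28.1 = 4.377 mg/L
k = ln2 / t½ = 0.693147 / 16.7 = 0.04151 h⁻¹
Fraction remaining after one interval: r = e^(−kτ) = e^(−0.04151 × 23.4) = 0.3786
Before dose 2, 1 dose has been given (aged 1τ).
C_trough = C₀ × r = 4.377 × 0.3786 = 1.657 mg/L

1.66 mg/L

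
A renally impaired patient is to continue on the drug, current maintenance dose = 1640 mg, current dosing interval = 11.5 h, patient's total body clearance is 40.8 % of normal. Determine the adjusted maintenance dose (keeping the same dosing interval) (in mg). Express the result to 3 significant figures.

669 mg

To keep the same average steady-state level, dosing rate must scale with clearance.
CL ratio = 40.8 / 100 = 0.4080
New dose (same interval) = 1640 × 0.4080 = 669.1 mg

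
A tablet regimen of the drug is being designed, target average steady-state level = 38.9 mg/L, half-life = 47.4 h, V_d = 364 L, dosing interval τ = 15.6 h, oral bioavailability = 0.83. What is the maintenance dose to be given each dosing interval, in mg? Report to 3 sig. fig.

3890 mg

k = ln2 / t½ = 0.693147 / 47.4 = 0.01462 h⁻¹
CL = k × Vd = 0.01462 × 364 = 5.322 L/h
At steady state, F × (Dose/τ) = Css × CL.
Dose = Css × CL × τ / F = 38.9 × 5.322 × 15.6 / 0.83 = 3891 mg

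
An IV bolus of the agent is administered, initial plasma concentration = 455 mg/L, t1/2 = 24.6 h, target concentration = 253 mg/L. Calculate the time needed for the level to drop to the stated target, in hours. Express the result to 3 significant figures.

k = ln2 / t½ = 0.693147 / 24.6 = 0.02818 h⁻¹
t = ln(C₀ / C) / k = ln(455.0 / 253) / 0.02818
  = ln(1.798) / 0.02818 = 0.5867 / 0.02818 = 20.82 h

20.8 h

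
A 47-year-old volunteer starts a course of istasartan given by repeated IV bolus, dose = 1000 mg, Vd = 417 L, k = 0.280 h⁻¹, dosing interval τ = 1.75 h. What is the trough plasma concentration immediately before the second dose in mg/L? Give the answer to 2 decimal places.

C₀ per dose = Dose / Vd = 1000 / 417 = 2.398 mg/L
Fraction remaining after one interval: r = e^(−kτ) = e^(−0.2800 × 1.75) = 0.6126
Before dose 2, 1 dose has been given (aged 1τ).
C_trough = C₀ × r = 2.398 × 0.6126 = 1.469 mg/L

1.47 mg/L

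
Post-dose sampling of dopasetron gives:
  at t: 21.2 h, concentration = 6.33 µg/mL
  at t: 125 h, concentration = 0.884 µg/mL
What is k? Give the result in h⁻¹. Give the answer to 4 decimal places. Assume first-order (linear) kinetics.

0.0190 h⁻¹

k = ln(C₁/C₂) / (t₂ − t₁) = ln(6.33/0.884) / (125 − 21.2)
  = 1.969 / 103.8 = 0.01897 h⁻¹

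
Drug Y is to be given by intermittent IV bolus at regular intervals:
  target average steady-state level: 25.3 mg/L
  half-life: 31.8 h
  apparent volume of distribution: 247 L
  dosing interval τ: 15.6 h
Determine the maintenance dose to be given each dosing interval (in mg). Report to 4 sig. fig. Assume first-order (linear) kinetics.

k = ln2 / t½ = 0.693147 / 31.8 = 0.02180 h⁻¹
CL = k × Vd = 0.02180 × 247 = 5.385 L/h
At steady state, Dose/τ = Css × CL.
Dose = Css × CL × τ = 25.3 × 5.385 × 15.6 = 2125 mg

2125 mg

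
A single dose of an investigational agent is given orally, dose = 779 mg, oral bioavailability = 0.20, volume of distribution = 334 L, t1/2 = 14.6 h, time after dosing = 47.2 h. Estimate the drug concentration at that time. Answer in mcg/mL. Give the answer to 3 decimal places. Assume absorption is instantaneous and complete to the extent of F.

0.050 mcg/mL

Amount reaching circulation = F × Dose = 0.20 × 779.0 = 155.8 mg
C₀ = F·Dose / Vd = 155.8 / 334 = 0.4665 mg/L
k = ln2 / t½ = 0.693147 / 14.6 = 0.04748 h⁻¹
C = C₀ · e^(−k·t) = 0.4665 × e^(−0.04748 × 47.2)
  = 0.4665 × 0.1063 = 0.04959 mg/L
(0.04959 mg/L = 0.04959 mcg/mL)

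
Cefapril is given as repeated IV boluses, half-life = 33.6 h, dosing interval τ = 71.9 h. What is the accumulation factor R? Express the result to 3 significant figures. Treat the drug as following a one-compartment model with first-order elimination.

k = ln2 / t½ = 0.693147 / 33.6 = 0.02063 h⁻¹
e^(−kτ) = e^(−0.02063 × 71.9) = 0.2269
Accumulation ratio R = 1 / (1 − e^(−kτ)) = 1 / (1 − 0.2269) = 1.293

1.29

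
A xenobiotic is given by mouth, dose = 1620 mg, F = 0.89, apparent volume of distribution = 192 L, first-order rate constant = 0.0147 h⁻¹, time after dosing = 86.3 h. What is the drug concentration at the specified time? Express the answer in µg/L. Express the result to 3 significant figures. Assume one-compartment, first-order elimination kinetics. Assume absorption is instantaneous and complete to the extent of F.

Amount reaching circulation = F × Dose = 0.89 × 1620 = 1442 mg
C₀ = F·Dose / Vd = 1442 / 192 = 7.510 mg/L
C = C₀ · e^(−k·t) = 7.510 × e^(−0.01470 × 86.3)
  = 7.510 × 0.2812 = 2.112 mg/L
Convert: 2.112 mg/L × 1000 = 2112 µg/L

2110 µg/L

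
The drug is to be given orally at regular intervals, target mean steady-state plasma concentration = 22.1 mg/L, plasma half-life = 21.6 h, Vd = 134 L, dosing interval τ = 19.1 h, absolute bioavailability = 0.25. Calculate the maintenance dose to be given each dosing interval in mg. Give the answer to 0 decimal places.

7260 mg

k = ln2 / t½ = 0.693147 / 21.6 = 0.03209 h⁻¹
CL = k × Vd = 0.03209 × 134 = 4.300 L/h
At steady state, F × (Dose/τ) = Css × CL.
Dose = Css × CL × τ / F = 22.1 × 4.300 × 19.1 / 0.25 = 7260 mg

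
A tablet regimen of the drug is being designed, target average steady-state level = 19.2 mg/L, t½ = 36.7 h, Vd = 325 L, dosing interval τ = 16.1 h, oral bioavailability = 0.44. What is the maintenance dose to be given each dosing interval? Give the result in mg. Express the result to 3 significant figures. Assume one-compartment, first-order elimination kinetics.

k = ln2 / t½ = 0.693147 / 36.7 = 0.01889 h⁻¹
CL = k × Vd = 0.01889 × 325 = 6.139 L/h
At steady state, F × (Dose/τ) = Css × CL.
Dose = Css × CL × τ / F = 19.2 × 6.139 × 16.1 / 0.44 = 4313 mg

4310 mg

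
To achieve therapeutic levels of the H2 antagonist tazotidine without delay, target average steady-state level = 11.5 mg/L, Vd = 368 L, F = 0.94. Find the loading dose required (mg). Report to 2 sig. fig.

4500 mg

LD = Css × Vd / F = 11.5 × 368 / 0.94 = 4502 mg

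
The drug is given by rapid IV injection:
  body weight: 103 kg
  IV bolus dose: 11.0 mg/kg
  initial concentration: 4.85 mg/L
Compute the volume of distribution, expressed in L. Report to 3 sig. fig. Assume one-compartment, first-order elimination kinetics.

234 L

Dose = 11.0 × 103 = 1133 mg
Vd = Dose / C₀ = 1133 / 4.85 = 233.6 L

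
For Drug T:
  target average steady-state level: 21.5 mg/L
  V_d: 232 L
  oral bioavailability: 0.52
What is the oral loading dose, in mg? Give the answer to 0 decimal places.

9592 mg

LD = Css × Vd / F = 21.5 × 232 / 0.52 = 9592 mg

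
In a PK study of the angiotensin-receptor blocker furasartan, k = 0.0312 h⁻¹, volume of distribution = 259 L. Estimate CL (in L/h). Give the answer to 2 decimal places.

CL = k × Vd = 0.0312 × 259 = 8.081 L/h

8.08 L/h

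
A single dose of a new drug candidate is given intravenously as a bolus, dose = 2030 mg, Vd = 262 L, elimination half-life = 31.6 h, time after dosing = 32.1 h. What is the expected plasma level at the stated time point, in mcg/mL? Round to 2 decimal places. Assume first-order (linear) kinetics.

3.83 mcg/mL

C₀ = Dose / Vd = 2030 / 262 = 7.748 mg/L
k = ln2 / t½ = 0.693147 / 31.6 = 0.02194 h⁻¹
C = C₀ · e^(−k·t) = 7.748 × e^(−0.02194 × 32.1)
  = 7.748 × 0.4945 = 3.831 mg/L
(3.831 mg/L = 3.831 mcg/mL)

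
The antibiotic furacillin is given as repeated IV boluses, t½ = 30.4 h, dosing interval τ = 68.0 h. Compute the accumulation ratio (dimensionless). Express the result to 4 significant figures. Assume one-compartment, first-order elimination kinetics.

1.269

k = ln2 / t½ = 0.693147 / 30.4 = 0.02280 h⁻¹
e^(−kτ) = e^(−0.02280 × 68.0) = 0.2122
Accumulation ratio R = 1 / (1 − e^(−kτ)) = 1 / (1 − 0.2122) = 1.269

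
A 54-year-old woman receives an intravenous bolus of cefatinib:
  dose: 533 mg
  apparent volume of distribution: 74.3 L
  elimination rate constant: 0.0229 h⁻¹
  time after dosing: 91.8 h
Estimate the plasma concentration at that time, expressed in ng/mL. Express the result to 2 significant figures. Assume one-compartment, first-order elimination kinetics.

880 ng/mL

C₀ = Dose / Vd = 533.0 / 74.3 = 7.174 mg/L
C = C₀ · e^(−k·t) = 7.174 × e^(−0.02290 × 91.8)
  = 7.174 × 0.1222 = 0.8767 mg/L
Convert: 0.8767 mg/L × 1000 = 876.7 ng/mL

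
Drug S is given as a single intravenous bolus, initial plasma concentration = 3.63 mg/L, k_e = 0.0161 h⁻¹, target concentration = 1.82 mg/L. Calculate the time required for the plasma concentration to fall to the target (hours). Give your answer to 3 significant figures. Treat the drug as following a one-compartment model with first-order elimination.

t = ln(C₀ / C) / k = ln(3.630 / 1.82) / 0.01610
  = ln(1.995) / 0.01610 = 0.6906 / 0.01610 = 42.89 h

42.9 h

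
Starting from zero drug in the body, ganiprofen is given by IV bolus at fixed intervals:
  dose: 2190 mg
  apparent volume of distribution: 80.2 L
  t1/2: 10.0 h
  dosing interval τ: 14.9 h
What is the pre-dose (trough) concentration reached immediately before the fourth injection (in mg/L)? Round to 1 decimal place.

C₀ per dose = Dose / Vd = 2190 / 80.2 = 27.31 mg/L
k = ln2 / t½ = 0.693147 / 10.0 = 0.06931 h⁻¹
Fraction remaining after one interval: r = e^(−kτ) = e^(−0.06931 × 14.9) = 0.3560
Before dose 4, 3 doses have been given (aged 1τ, 2τ, 3τ).
C_trough = C₀ × (r + r² + … + r^3) = C₀ × r(1−r^3)/(1−r)
        = 27.31 × 0.3560 × (1 − 0.04512) / (1 − 0.3560) = 14.42 mg/L

14.4 mg/L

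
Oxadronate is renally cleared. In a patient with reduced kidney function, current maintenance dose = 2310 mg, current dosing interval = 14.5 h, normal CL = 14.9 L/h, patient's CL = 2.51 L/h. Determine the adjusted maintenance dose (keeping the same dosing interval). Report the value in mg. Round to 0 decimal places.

389 mg

To keep the same average steady-state level, dosing rate must scale with clearance.
CL ratio = 2.51 / 14.9 = 0.1685
New dose (same interval) = 2310 × 0.1685 = 389.2 mg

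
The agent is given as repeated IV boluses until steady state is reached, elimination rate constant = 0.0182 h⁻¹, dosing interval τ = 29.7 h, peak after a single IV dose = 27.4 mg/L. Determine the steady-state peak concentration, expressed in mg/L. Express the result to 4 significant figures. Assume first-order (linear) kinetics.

65.62 mg/L

e^(−kτ) = e^(−0.01820 × 29.7) = 0.5824
Accumulation ratio R = 1 / (1 − e^(−kτ)) = 1 / (1 − 0.5824) = 2.395
Steady-state peak = C₀ × R = 27.4 × 2.395 = 65.62 mg/L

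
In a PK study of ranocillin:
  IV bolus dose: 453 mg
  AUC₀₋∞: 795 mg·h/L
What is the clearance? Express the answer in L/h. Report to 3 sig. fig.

CL = Dose / AUC = 453 / 795 = 0.5698 L/h

0.570 L/h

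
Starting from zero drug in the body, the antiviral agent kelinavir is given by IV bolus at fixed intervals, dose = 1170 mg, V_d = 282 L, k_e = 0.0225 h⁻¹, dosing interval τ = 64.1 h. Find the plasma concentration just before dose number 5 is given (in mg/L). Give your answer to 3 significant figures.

C₀ per dose = Dose / Vd = 1170 / 282 = 4.149 mg/L
Fraction remaining after one interval: r = e^(−kτ) = e^(−0.02250 × 64.1) = 0.2364
Before dose 5, 4 doses have been given (aged 1τ, 2τ, 3τ, 4τ).
C_trough = C₀ × (r + r² + … + r^4) = C₀ × r(1−r^4)/(1−r)
        = 4.149 × 0.2364 × (1 − 0.003123) / (1 − 0.2364) = 1.280 mg/L

1.28 mg/L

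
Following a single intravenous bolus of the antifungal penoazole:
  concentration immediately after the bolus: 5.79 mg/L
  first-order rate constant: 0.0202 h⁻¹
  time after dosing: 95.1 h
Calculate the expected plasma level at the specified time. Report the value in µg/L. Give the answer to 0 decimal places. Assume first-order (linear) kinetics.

C = C₀ · e^(−k·t) = 5.790 × e^(−0.02020 × 95.1)
  = 5.790 × 0.1465 = 0.8482 mg/L
Convert: 0.8482 mg/L × 1000 = 848.2 µg/L

848 µg/L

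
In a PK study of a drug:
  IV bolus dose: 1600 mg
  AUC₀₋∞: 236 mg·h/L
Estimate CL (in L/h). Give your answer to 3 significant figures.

6.78 L/h

CL = Dose / AUC = 1600 / 236 = 6.780 L/h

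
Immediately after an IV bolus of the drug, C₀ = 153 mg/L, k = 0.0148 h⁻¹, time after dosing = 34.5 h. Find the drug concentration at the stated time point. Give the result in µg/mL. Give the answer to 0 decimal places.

C = C₀ · e^(−k·t) = 153.0 × e^(−0.01480 × 34.5)
  = 153.0 × 0.6001 = 91.82 mg/L
(91.82 mg/L = 91.82 µg/mL)

92 µg/mL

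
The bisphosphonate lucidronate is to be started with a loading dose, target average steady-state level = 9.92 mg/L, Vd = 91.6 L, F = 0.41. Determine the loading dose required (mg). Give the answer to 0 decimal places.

2216 mg

LD = Css × Vd / F = 9.92 × 91.6 / 0.41 = 2216 mg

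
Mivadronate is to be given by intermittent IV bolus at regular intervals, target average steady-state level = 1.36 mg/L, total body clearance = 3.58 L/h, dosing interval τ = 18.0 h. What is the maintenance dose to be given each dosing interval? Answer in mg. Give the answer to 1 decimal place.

87.6 mg

At steady state, Dose/τ = Css × CL.
Dose = Css × CL × τ = 1.36 × 3.580 × 18.0 = 87.64 mg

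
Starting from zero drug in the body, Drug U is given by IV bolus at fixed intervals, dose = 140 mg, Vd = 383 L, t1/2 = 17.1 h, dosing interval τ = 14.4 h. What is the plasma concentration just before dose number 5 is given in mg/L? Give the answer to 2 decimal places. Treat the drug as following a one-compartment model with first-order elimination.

0.42 mg/L

C₀ per dose = Dose / Vd = 140 / 383 = 0.3655 mg/L
k = ln2 / t½ = 0.693147 / 17.1 = 0.04053 h⁻¹
Fraction remaining after one interval: r = e^(−kτ) = e^(−0.04053 × 14.4) = 0.5579
Before dose 5, 4 doses have been given (aged 1τ, 2τ, 3τ, 4τ).
C_trough = C₀ × (r + r² + … + r^4) = C₀ × r(1−r^4)/(1−r)
        = 0.3655 × 0.5579 × (1 − 0.09688) / (1 − 0.5579) = 0.4166 mg/L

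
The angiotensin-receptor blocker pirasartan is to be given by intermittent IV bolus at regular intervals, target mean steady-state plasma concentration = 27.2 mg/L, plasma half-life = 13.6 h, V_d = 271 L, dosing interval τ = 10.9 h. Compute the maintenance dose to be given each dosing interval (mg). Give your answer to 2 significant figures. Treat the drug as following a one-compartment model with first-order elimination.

k = ln2 / t½ = 0.693147 / 13.6 = 0.05097 h⁻¹
CL = k × Vd = 0.05097 × 271 = 13.81 L/h
At steady state, Dose/τ = Css × CL.
Dose = Css × CL × τ = 27.2 × 13.81 × 10.9 = 4094 mg

4100 mg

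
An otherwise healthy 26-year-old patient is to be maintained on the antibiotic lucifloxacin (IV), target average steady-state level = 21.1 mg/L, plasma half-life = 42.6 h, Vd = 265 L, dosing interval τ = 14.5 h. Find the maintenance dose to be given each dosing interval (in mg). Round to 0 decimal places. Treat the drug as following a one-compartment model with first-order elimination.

k = ln2 / t½ = 0.693147 / 42.6 = 0.01627 h⁻¹
CL = k × Vd = 0.01627 × 265 = 4.312 L/h
At steady state, Dose/τ = Css × CL.
Dose = Css × CL × τ = 21.1 × 4.312 × 14.5 = 1319 mg

1319 mg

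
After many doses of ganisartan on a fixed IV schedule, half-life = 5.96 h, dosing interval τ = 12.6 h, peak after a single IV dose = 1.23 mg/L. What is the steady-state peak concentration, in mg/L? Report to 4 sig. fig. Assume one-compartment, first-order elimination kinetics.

k = ln2 / t½ = 0.693147 / 5.96 = 0.1163 h⁻¹
e^(−kτ) = e^(−0.1163 × 12.6) = 0.2310
Accumulation ratio R = 1 / (1 − e^(−kτ)) = 1 / (1 − 0.2310) = 1.300
Steady-state peak = C₀ × R = 1.23 × 1.300 = 1.599 mg/L

1.599 mg/L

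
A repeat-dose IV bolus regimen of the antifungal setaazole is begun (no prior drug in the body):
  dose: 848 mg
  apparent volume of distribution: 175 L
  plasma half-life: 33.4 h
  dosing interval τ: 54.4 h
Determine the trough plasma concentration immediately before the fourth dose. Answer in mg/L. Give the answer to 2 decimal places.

C₀ per dose = Dose / Vd = 848 / 175 = 4.846 mg/L
k = ln2 / t½ = 0.693147 / 33.4 = 0.02075 h⁻¹
Fraction remaining after one interval: r = e^(−kτ) = e^(−0.02075 × 54.4) = 0.3234
Before dose 4, 3 doses have been given (aged 1τ, 2τ, 3τ).
C_trough = C₀ × (r + r² + … + r^3) = C₀ × r(1−r^3)/(1−r)
        = 4.846 × 0.3234 × (1 − 0.03382) / (1 − 0.3234) = 2.238 mg/L

2.24 mg/L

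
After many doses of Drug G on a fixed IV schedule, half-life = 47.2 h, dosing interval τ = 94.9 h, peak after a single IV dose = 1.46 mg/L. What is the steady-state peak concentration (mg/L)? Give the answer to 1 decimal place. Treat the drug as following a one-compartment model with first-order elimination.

k = ln2 / t½ = 0.693147 / 47.2 = 0.01469 h⁻¹
e^(−kτ) = e^(−0.01469 × 94.9) = 0.2481
Accumulation ratio R = 1 / (1 − e^(−kτ)) = 1 / (1 − 0.2481) = 1.330
Steady-state peak = C₀ × R = 1.46 × 1.330 = 1.942 mg/L

1.9 mg/L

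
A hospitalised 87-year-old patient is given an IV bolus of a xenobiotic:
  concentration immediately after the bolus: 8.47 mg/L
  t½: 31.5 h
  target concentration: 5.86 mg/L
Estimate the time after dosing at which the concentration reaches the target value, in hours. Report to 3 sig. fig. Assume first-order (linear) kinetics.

k = ln2 / t½ = 0.693147 / 31.5 = 0.02200 h⁻¹
t = ln(C₀ / C) / k = ln(8.470 / 5.86) / 0.02200
  = ln(1.445) / 0.02200 = 0.3681 / 0.02200 = 16.73 h

16.7 h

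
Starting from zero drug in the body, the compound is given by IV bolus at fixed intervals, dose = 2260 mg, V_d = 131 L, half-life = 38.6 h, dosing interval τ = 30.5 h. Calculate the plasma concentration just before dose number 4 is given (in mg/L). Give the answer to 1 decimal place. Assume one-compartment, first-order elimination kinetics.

C₀ per dose = Dose / Vd = 2260 / 131 = 17.25 mg/L
k = ln2 / t½ = 0.693147 / 38.6 = 0.01796 h⁻¹
Fraction remaining after one interval: r = e^(−kτ) = e^(−0.01796 × 30.5) = 0.5782
Before dose 4, 3 doses have been given (aged 1τ, 2τ, 3τ).
C_trough = C₀ × (r + r² + … + r^3) = C₀ × r(1−r^3)/(1−r)
        = 17.25 × 0.5782 × (1 − 0.1933) / (1 − 0.5782) = 19.08 mg/L

19.1 mg/L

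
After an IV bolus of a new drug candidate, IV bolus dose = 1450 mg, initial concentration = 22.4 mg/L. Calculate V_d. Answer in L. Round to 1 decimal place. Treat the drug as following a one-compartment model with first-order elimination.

64.7 L

Vd = Dose / C₀ = 1450 / 22.4 = 64.73 L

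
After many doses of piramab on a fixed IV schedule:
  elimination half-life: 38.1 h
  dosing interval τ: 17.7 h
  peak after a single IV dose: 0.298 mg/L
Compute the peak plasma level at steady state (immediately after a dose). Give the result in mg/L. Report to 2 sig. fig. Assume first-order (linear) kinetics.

k = ln2 / t½ = 0.693147 / 38.1 = 0.01819 h⁻¹
e^(−kτ) = e^(−0.01819 × 17.7) = 0.7247
Accumulation ratio R = 1 / (1 − e^(−kτ)) = 1 / (1 − 0.7247) = 3.632
Steady-state peak = C₀ × R = 0.298 × 3.632 = 1.082 mg/L

1.1 mg/L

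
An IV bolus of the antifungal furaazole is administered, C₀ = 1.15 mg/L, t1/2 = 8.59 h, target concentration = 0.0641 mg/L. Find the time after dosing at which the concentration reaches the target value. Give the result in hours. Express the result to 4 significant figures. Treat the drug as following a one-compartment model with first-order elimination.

35.78 h

k = ln2 / t½ = 0.693147 / 8.59 = 0.08069 h⁻¹
t = ln(C₀ / C) / k = ln(1.150 / 0.0641) / 0.08069
  = ln(17.94) / 0.08069 = 2.887 / 0.08069 = 35.78 h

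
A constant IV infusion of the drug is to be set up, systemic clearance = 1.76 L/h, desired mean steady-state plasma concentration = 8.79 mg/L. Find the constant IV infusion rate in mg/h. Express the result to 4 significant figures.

At steady state, infusion rate R₀ = Css × CL = 8.79 × 1.760 = 15.47 mg/h

15.47 mg/h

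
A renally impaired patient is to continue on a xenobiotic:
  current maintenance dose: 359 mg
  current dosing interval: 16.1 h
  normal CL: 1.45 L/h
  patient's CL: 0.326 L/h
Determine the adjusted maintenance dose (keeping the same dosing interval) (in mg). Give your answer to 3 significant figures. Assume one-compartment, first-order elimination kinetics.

To keep the same average steady-state level, dosing rate must scale with clearance.
CL ratio = 0.326 / 1.45 = 0.2248
New dose (same interval) = 359 × 0.2248 = 80.70 mg

80.7 mg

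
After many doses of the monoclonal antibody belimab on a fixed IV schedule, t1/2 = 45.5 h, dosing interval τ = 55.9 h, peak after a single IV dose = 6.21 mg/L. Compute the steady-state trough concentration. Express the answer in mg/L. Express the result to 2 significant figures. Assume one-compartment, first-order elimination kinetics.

4.6 mg/L

k = ln2 / t½ = 0.693147 / 45.5 = 0.01523 h⁻¹
e^(−kτ) = e^(−0.01523 × 55.9) = 0.4268
Accumulation ratio R = 1 / (1 − e^(−kτ)) = 1 / (1 − 0.4268) = 1.745
Steady-state trough = C₀ × R × e^(−kτ) = 6.21 × 1.745 × 0.4268 = 4.625 mg/L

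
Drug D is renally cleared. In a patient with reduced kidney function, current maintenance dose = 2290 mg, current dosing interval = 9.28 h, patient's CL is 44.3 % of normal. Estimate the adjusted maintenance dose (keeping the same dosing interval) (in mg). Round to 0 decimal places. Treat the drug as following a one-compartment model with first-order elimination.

To keep the same average steady-state level, dosing rate must scale with clearance.
CL ratio = 44.3 / 100 = 0.4430
New dose (same interval) = 2290 × 0.4430 = 1014 mg

1014 mg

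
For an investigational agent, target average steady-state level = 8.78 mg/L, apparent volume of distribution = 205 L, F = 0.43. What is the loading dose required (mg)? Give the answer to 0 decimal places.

LD = Css × Vd / F = 8.78 × 205 / 0.43 = 4186 mg

4186 mg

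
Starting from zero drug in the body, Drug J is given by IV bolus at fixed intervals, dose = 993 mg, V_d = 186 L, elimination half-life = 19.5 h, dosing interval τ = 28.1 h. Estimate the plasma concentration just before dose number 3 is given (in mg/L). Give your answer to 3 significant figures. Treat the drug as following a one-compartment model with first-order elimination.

2.69 mg/L

C₀ per dose = Dose / Vd = 993 / 186 = 5.339 mg/L
k = ln2 / t½ = 0.693147 / 19.5 = 0.03555 h⁻¹
Fraction remaining after one interval: r = e^(−kτ) = e^(−0.03555 × 28.1) = 0.3683
Before dose 3, 2 doses have been given (aged 1τ, 2τ).
C_trough = C₀ × (r + r²) = 5.339 × (0.3683 + 0.1356) = 2.690 mg/L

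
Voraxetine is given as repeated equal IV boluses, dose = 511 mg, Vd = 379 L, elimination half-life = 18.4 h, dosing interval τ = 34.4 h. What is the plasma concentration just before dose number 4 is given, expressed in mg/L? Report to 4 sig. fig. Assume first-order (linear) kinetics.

0.4976 mg/L

C₀ per dose = Dose / Vd = 511 / 379 = 1.348 mg/L
k = ln2 / t½ = 0.693147 / 18.4 = 0.03767 h⁻¹
Fraction remaining after one interval: r = e^(−kτ) = e^(−0.03767 × 34.4) = 0.2737
Before dose 4, 3 doses have been given (aged 1τ, 2τ, 3τ).
C_trough = C₀ × (r + r² + … + r^3) = C₀ × r(1−r^3)/(1−r)
        = 1.348 × 0.2737 × (1 − 0.02050) / (1 − 0.2737) = 0.4976 mg/L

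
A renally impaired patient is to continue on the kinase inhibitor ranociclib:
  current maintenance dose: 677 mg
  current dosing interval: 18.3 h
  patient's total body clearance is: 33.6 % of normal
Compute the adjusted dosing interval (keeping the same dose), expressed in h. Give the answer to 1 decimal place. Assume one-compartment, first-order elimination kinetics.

54.5 h

To keep the same average steady-state level, dosing rate must scale with clearance.
CL ratio = 33.6 / 100 = 0.3360
New interval (same dose) = 18.3 / 0.3360 = 54.46 h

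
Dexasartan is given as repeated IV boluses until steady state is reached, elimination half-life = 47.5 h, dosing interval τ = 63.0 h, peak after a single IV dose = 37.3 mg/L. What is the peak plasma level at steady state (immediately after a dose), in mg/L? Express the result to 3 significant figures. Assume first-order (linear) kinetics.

62.0 mg/L

k = ln2 / t½ = 0.693147 / 47.5 = 0.01459 h⁻¹
e^(−kτ) = e^(−0.01459 × 63.0) = 0.3988
Accumulation ratio R = 1 / (1 − e^(−kτ)) = 1 / (1 − 0.3988) = 1.663
Steady-state peak = C₀ × R = 37.3 × 1.663 = 62.03 mg/L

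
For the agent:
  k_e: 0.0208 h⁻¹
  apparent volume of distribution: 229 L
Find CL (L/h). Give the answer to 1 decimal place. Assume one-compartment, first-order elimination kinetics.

CL = k × Vd = 0.0208 × 229 = 4.763 L/h

4.8 L/h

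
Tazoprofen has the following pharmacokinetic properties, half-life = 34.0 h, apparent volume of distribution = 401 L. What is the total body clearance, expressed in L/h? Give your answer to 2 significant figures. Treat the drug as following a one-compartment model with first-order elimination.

k = ln2 / t½ = 0.693147 / 34.0 = 0.02039 h⁻¹
CL = k × Vd = 0.02039 × 401 = 8.176 L/h

8.2 L/h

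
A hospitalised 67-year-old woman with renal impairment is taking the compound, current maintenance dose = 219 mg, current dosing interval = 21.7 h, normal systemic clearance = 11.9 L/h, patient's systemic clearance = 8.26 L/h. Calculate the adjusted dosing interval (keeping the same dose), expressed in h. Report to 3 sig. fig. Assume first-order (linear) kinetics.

To keep the same average steady-state level, dosing rate must scale with clearance.
CL ratio = 8.26 / 11.9 = 0.6941
New interval (same dose) = 21.7 / 0.6941 = 31.26 h

31.3 h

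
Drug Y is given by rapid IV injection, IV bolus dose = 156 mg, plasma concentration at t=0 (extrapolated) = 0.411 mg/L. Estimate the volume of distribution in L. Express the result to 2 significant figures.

Vd = Dose / C₀ = 156.0 / 0.411 = 379.6 L

380 L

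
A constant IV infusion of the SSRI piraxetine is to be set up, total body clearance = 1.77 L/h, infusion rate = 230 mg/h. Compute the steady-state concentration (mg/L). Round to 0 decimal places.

At steady state Css = R₀ / CL = 230 / 1.770 = 129.9 mg/L

130 mg/L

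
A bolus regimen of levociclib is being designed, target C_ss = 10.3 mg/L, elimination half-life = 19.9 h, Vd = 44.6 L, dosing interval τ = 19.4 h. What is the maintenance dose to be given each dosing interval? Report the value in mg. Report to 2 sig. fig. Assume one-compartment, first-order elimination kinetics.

k = ln2 / t½ = 0.693147 / 19.9 = 0.03483 h⁻¹
CL = k × Vd = 0.03483 × 44.6 = 1.553 L/h
At steady state, Dose/τ = Css × CL.
Dose = Css × CL × τ = 10.3 × 1.553 × 19.4 = 310.3 mg

310 mg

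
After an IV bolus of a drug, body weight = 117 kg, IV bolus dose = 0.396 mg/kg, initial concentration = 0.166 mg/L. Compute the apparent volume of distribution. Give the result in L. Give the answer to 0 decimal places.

279 L

Dose = 0.396 × 117 = 46.33 mg
Vd = Dose / C₀ = 46.33 / 0.166 = 279.1 L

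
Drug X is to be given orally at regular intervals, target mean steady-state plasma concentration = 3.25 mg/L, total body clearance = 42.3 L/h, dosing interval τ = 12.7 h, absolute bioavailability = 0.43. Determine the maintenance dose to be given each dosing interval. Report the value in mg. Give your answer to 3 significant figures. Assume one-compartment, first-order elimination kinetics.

At steady state, F × (Dose/τ) = Css × CL.
Dose = Css × CL × τ / F = 3.25 × 42.30 × 12.7 / 0.43 = 4060 mg

4060 mg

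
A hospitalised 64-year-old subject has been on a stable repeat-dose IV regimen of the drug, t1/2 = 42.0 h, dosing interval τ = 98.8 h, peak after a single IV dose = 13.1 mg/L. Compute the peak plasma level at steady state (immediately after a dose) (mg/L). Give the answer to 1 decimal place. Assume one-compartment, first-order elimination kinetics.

k = ln2 / t½ = 0.693147 / 42.0 = 0.01650 h⁻¹
e^(−kτ) = e^(−0.01650 × 98.8) = 0.1959
Accumulation ratio R = 1 / (1 − e^(−kτ)) = 1 / (1 − 0.1959) = 1.244
Steady-state peak = C₀ × R = 13.1 × 1.244 = 16.30 mg/L

16.3 mg/L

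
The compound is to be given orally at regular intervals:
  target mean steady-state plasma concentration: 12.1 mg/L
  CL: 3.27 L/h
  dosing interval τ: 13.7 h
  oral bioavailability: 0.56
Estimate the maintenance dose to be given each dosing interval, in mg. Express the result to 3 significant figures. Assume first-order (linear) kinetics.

At steady state, F × (Dose/τ) = Css × CL.
Dose = Css × CL × τ / F = 12.1 × 3.270 × 13.7 / 0.56 = 968.0 mg

968 mg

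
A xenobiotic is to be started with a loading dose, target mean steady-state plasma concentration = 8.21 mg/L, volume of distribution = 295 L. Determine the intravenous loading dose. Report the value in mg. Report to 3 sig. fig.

2420 mg

LD = Css × Vd = 8.21 × 295 = 2422 mg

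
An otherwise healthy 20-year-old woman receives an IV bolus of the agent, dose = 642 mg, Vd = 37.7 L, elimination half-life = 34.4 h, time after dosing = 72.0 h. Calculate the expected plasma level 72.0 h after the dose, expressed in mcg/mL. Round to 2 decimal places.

3.99 mcg/mL

C₀ = Dose / Vd = 642.0 / 37.7 = 17.03 mg/L
k = ln2 / t½ = 0.693147 / 34.4 = 0.02015 h⁻¹
C = C₀ · e^(−k·t) = 17.03 × e^(−0.02015 × 72.0)
  = 17.03 × 0.2344 = 3.992 mg/L
(3.992 mg/L = 3.992 mcg/mL)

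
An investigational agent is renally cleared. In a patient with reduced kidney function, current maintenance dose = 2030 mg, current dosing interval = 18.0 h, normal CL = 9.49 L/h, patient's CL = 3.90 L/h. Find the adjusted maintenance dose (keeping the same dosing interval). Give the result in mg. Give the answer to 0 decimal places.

834 mg

To keep the same average steady-state level, dosing rate must scale with clearance.
CL ratio = 3.90 / 9.49 = 0.4110
New dose (same interval) = 2030 × 0.4110 = 834.3 mg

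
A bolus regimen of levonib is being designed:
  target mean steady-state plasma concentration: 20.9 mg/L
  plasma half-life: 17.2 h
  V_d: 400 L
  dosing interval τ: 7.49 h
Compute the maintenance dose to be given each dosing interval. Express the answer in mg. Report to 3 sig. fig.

k = ln2 / t½ = 0.693147 / 17.2 = 0.04030 h⁻¹
CL = k × Vd = 0.04030 × 400 = 16.12 L/h
At steady state, Dose/τ = Css × CL.
Dose = Css × CL × τ = 20.9 × 16.12 × 7.49 = 2523 mg

2520 mg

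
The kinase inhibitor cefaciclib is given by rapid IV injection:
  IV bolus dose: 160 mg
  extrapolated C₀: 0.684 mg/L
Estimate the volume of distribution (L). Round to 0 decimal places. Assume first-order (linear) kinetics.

234 L

Vd = Dose / C₀ = 160.0 / 0.684 = 233.9 L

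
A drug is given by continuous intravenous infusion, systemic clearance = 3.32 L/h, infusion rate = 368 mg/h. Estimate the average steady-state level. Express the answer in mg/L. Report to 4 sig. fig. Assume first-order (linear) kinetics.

110.8 mg/L

At steady state Css = R₀ / CL = 368 / 3.320 = 110.8 mg/L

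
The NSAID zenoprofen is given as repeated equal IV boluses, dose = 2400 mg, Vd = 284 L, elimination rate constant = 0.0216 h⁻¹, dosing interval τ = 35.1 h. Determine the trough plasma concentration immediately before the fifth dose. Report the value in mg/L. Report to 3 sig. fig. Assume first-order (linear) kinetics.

C₀ per dose = Dose / Vd = 2400 / 284 = 8.451 mg/L
Fraction remaining after one interval: r = e^(−kτ) = e^(−0.02160 × 35.1) = 0.4685
Before dose 5, 4 doses have been given (aged 1τ, 2τ, 3τ, 4τ).
C_trough = C₀ × (r + r² + … + r^4) = C₀ × r(1−r^4)/(1−r)
        = 8.451 × 0.4685 × (1 − 0.04818) / (1 − 0.4685) = 7.090 mg/L

7.09 mg/L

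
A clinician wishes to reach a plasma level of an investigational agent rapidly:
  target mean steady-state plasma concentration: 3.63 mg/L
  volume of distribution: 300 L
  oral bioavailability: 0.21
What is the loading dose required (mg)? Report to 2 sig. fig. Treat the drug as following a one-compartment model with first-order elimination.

5200 mg

LD = Css × Vd / F = 3.63 × 300 / 0.21 = 5186 mg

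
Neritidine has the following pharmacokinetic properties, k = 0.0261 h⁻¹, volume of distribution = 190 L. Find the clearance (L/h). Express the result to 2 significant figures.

5.0 L/h

CL = k × Vd = 0.0261 × 190 = 4.959 L/h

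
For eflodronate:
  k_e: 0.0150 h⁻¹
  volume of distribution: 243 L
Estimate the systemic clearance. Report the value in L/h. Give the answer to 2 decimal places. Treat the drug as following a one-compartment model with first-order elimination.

CL = k × Vd = 0.0150 × 243 = 3.645 L/h

3.65 L/h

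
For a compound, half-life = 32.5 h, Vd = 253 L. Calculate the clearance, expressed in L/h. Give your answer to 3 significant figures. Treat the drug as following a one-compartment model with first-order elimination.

5.40 L/h

k = ln2 / t½ = 0.693147 / 32.5 = 0.02133 h⁻¹
CL = k × Vd = 0.02133 × 253 = 5.396 L/h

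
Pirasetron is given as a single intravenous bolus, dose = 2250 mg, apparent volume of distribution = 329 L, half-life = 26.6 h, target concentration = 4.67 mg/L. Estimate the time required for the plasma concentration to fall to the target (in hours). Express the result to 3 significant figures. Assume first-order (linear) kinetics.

C₀ = Dose / Vd = 2250 / 329 = 6.839 mg/L
k = ln2 / t½ = 0.693147 / 26.6 = 0.02606 h⁻¹
t = ln(C₀ / C) / k = ln(6.839 / 4.67) / 0.02606
  = ln(1.464) / 0.02606 = 0.3812 / 0.02606 = 14.63 h

14.6 h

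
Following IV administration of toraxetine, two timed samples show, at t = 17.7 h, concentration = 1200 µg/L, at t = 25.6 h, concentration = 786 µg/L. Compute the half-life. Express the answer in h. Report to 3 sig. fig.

12.9 h

k = ln(C₁/C₂) / (t₂ − t₁) = ln(1200/786) / (25.6 − 17.7)
  = 0.4231 / 7.900 = 0.05356 h⁻¹
t½ = ln2 / k = 0.693147 / 0.05356 = 12.94 h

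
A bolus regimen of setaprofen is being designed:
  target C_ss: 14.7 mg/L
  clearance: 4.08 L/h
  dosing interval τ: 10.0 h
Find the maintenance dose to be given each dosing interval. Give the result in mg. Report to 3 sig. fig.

At steady state, Dose/τ = Css × CL.
Dose = Css × CL × τ = 14.7 × 4.080 × 10.0 = 599.8 mg

600 mg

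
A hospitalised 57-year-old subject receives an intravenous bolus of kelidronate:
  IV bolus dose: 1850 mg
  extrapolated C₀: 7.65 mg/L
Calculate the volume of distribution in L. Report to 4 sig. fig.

241.8 L

Vd = Dose / C₀ = 1850 / 7.65 = 241.8 L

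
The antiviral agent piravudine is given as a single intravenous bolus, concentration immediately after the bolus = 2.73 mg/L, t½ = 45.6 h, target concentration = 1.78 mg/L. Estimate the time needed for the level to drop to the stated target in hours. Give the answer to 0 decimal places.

28 h

k = ln2 / t½ = 0.693147 / 45.6 = 0.01520 h⁻¹
t = ln(C₀ / C) / k = ln(2.730 / 1.78) / 0.01520
  = ln(1.534) / 0.01520 = 0.4279 / 0.01520 = 28.15 h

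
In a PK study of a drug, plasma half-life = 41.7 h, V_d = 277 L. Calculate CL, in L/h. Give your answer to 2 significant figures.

4.6 L/h

k = ln2 / t½ = 0.693147 / 41.7 = 0.01662 h⁻¹
CL = k × Vd = 0.01662 × 277 = 4.604 L/h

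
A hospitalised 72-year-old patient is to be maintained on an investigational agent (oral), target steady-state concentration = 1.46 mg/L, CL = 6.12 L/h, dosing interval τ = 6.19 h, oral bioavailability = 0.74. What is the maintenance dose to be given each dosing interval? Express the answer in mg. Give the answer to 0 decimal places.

At steady state, F × (Dose/τ) = Css × CL.
Dose = Css × CL × τ / F = 1.46 × 6.120 × 6.19 / 0.74 = 74.74 mg

75 mg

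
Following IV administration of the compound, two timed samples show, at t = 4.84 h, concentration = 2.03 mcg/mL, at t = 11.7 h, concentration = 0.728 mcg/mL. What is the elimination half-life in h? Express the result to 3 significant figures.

4.64 h

k = ln(C₁/C₂) / (t₂ − t₁) = ln(2.03/0.728) / (11.7 − 4.84)
  = 1.025 / 6.860 = 0.1494 h⁻¹
t½ = ln2 / k = 0.693147 / 0.1494 = 4.640 h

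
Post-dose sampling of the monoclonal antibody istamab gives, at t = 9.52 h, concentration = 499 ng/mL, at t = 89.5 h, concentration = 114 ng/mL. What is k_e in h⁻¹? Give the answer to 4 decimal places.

k = ln(C₁/C₂) / (t₂ − t₁) = ln(499/114) / (89.5 − 9.52)
  = 1.476 / 79.98 = 0.01845 h⁻¹

0.0185 h⁻¹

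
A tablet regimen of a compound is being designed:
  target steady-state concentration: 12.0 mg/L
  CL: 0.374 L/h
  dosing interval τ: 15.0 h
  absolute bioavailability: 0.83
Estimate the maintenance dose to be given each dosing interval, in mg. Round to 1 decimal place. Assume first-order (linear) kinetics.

81.1 mg

At steady state, F × (Dose/τ) = Css × CL.
Dose = Css × CL × τ / F = 12.0 × 0.3740 × 15.0 / 0.83 = 81.11 mg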